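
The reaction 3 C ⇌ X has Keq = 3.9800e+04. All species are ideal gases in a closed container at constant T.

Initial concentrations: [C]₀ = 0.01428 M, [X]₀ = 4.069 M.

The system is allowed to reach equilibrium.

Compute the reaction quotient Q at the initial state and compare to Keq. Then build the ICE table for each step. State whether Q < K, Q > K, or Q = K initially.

Q₀ = 1.3973e+06 vs Keq = 3.9800e+04 ⇒ Q>K, reverse
Step 1:
                  C         X
  I         0.01428     4.069
  C         0.03244  -0.01081
  E         0.04672     4.058
  solve Keq expr → x = -0.01081; check Q = 3.9800e+04

Q₀ = 1.3973e+06; Q > K (proceeds reverse)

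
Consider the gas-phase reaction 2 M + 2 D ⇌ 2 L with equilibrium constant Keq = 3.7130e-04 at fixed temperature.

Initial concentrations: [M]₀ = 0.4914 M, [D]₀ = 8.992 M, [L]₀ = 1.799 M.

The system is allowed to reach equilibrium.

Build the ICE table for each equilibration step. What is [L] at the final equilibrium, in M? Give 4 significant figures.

[L]_eq = 0.3826 M

Q₀ = 0.1658 vs Keq = 3.7130e-04 ⇒ Q>K, reverse
Step 1:
                  M         D         L
  I          0.4914     8.992     1.799
  C           1.416     1.416    -1.416
  E           1.908     10.41    0.3826
  solve Keq expr → x = -0.7082; check Q = 3.7130e-04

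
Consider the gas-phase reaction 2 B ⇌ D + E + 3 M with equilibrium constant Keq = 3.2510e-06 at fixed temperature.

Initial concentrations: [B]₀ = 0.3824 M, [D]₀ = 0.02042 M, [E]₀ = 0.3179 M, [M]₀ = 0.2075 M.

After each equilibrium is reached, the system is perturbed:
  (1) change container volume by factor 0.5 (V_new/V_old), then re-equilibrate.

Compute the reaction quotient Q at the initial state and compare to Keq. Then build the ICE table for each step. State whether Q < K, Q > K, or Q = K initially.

Q₀ = 3.9661e-04; Q > K (proceeds reverse)

Q₀ = 3.9661e-04 vs Keq = 3.2510e-06 ⇒ Q>K, reverse
Step 1:
                    B           D           E           M
  I            0.3824     0.02042      0.3179      0.2075
  C           0.03964    -0.01982    -0.01982    -0.05946
  E             0.422  5.9881e-04      0.2981       0.148
  solve Keq expr → x = -0.01982; check Q = 3.2510e-06
Then change container volume by factor 0.5 (V_new/V_old).
Step 2:
                    B           D           E           M
  I            0.8441    0.001198      0.5962      0.2961
  C          0.002084   -0.001042   -0.001042   -0.003126
  E            0.8462  1.5558e-04      0.5951      0.2929
  solve Keq expr → x = -0.001042; check Q = 3.2510e-06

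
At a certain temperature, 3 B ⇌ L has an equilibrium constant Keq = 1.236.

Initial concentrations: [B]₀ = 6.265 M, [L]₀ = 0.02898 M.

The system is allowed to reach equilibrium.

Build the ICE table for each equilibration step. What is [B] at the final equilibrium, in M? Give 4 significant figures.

Q₀ = 1.1785e-04 vs Keq = 1.236 ⇒ Q<K, forward
Step 1:
                    B           L
  I             6.265     0.02898
  C            -5.143       1.714
  E             1.122       1.743
  solve Keq expr → x = 1.714; check Q = 1.236

[B]_eq = 1.122 M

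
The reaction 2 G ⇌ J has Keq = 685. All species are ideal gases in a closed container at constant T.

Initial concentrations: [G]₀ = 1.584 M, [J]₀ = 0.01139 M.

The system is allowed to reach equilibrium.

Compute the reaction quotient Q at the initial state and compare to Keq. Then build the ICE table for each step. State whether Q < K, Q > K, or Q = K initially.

Q₀ = 0.00454 vs Keq = 685 ⇒ Q<K, forward
Step 1:
                  G         J
  I           1.584   0.01139
  C           -1.55    0.7751
  E         0.03388    0.7864
  solve Keq expr → x = 0.7751; check Q = 685

Q₀ = 0.00454; Q < K (proceeds forward)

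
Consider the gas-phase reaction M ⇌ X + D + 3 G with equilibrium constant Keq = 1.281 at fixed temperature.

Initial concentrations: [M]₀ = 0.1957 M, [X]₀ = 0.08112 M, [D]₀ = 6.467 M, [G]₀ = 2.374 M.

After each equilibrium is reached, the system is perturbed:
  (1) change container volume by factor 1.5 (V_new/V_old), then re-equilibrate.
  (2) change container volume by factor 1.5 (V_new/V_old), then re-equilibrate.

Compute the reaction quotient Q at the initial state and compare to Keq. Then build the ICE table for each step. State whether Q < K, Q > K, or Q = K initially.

Q₀ = 35.87 vs Keq = 1.281 ⇒ Q>K, reverse
Step 1:
                    M           X           D           G
  Initial      0.1957     0.08112       6.467       2.374
  Change      0.07563    -0.07563    -0.07563     -0.2269
  Equil        0.2713    0.005494       6.391       2.147
  solve Keq expr → x = -0.07563; check Q = 1.281
Then change container volume by factor 1.5 (V_new/V_old).
Step 2:
                    M           X           D           G
  Initial      0.1809    0.003663       4.261       1.431
  Change      -0.0123      0.0123      0.0123      0.0369
  Equil        0.1686     0.01596       4.273       1.468
  solve Keq expr → x = 0.0123; check Q = 1.281
Then change container volume by factor 1.5 (V_new/V_old).
Step 3:
                    M           X           D           G
  Initial      0.1124     0.01064       2.849      0.9789
  Change      -0.0236      0.0236      0.0236     0.07079
  Equil       0.08879     0.03424       2.872        1.05
  solve Keq expr → x = 0.0236; check Q = 1.281

Q₀ = 35.87; Q > K (proceeds reverse)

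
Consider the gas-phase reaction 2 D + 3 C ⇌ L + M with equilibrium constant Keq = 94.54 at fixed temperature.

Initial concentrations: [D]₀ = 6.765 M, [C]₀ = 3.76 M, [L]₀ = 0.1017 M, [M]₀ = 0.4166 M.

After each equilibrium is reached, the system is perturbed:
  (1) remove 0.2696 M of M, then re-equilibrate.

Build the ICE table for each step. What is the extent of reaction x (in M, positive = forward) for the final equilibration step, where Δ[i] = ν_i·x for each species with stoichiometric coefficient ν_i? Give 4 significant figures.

Q₀ = 1.7416e-05 vs Keq = 94.54 ⇒ Q<K, forward
Step 1:
                   D          C          L          M
  I            6.765       3.76     0.1017     0.4166
  C           -2.435     -3.653      1.218      1.218
  E             4.33     0.1068      1.319      1.634
  solve Keq expr → x = 1.218; check Q = 94.54
Then remove 0.2696 M of M.
Step 2:
                   D          C          L          M
  I             4.33     0.1068      1.319      1.365
  C        -0.004042  -0.006063   0.002021   0.002021
  E            4.325     0.1007      1.321      1.367
  solve Keq expr → x = 0.002021; check Q = 94.54

x = 0.002021 M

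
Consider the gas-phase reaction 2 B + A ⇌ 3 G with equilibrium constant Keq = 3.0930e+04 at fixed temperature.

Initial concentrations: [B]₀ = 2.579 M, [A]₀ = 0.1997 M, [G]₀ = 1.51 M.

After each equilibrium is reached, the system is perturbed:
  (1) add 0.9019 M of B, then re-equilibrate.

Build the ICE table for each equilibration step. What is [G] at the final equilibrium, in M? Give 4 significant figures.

Q₀ = 2.592 vs Keq = 3.0930e+04 ⇒ Q<K, forward
Step 1:
                   B          A          G
  I            2.579     0.1997       1.51
  C          -0.3993    -0.1996     0.5989
  E             2.18 6.3825e-05      2.109
  solve Keq expr → x = 0.1996; check Q = 3.0930e+04
Then add 0.9019 M of B.
Step 2:
                   B          A          G
  I            3.082 6.3825e-05      2.109
  C       -6.3773e-05 -3.1887e-05 9.5660e-05
  E            3.082 3.1938e-05      2.109
  solve Keq expr → x = 3.1887e-05; check Q = 3.0930e+04

[G]_eq = 2.109 M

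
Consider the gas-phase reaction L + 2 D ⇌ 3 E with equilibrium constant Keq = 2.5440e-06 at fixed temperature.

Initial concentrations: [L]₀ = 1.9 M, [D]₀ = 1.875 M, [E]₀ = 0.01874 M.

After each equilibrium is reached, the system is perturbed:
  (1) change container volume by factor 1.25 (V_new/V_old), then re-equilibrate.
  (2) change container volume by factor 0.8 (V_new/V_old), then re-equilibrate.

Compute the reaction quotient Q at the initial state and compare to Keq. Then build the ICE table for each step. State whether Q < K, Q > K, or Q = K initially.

Q₀ = 9.8526e-07; Q < K (proceeds forward)

Q₀ = 9.8526e-07 vs Keq = 2.5440e-06 ⇒ Q<K, forward
Step 1:
                  L         D         E
  Initial       1.9     1.875   0.01874
  Change  -0.002306 -0.004611  0.006917
  Equil       1.898      1.87   0.02566
  solve Keq expr → x = 0.002306; check Q = 2.5440e-06
Then change container volume by factor 1.25 (V_new/V_old).
Step 2:
                  L         D         E
  Initial     1.518     1.496   0.02053
  Change          0         0         0
  Equil       1.518     1.496   0.02053
  solve Keq expr → x = 0; check Q = 2.5440e-06
Then change container volume by factor 0.8 (V_new/V_old).
Step 3:
                  L         D         E
  Initial     1.898      1.87   0.02566
  Change          0         0         0
  Equil       1.898      1.87   0.02566
  solve Keq expr → x = 0; check Q = 2.5440e-06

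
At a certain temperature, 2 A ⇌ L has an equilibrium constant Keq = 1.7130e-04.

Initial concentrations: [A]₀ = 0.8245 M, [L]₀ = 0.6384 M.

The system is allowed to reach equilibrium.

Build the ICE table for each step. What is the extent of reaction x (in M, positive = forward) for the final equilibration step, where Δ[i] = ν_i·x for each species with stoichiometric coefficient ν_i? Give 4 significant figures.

Q₀ = 0.9391 vs Keq = 1.7130e-04 ⇒ Q>K, reverse
Step 1:
                   A          L
  Initial     0.8245     0.6384
  Change       1.275    -0.6376
  Equil          2.1 7.5528e-04
  solve Keq expr → x = -0.6376; check Q = 1.7130e-04

x = -0.6376 M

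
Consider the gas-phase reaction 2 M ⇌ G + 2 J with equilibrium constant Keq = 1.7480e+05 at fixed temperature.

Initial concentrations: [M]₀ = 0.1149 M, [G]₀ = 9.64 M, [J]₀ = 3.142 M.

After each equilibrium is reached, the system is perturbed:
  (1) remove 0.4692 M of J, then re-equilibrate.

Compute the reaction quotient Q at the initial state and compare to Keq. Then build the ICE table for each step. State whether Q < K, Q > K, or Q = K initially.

Q₀ = 7209 vs Keq = 1.7480e+05 ⇒ Q<K, forward
Step 1:
                    M           G           J
  Initial      0.1149        9.64       3.142
  Change     -0.09084     0.04542     0.09084
  Equil       0.02406       9.685       3.233
  solve Keq expr → x = 0.04542; check Q = 1.7480e+05
Then remove 0.4692 M of J.
Step 2:
                    M           G           J
  Initial     0.02406       9.685       2.764
  Change    -0.003465    0.001732    0.003465
  Equil        0.0206       9.687       2.767
  solve Keq expr → x = 0.001732; check Q = 1.7480e+05

Q₀ = 7209; Q < K (proceeds forward)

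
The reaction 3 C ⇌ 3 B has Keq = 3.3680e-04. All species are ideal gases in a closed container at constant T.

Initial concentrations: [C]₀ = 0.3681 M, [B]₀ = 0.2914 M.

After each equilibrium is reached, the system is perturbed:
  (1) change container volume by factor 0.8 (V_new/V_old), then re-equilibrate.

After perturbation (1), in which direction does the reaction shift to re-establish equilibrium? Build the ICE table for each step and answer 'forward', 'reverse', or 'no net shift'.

Direction: no net shift

Q₀ = 0.4961 vs Keq = 3.3680e-04 ⇒ Q>K, reverse
Step 1:
                  C         B
  I          0.3681    0.2914
  C          0.2485   -0.2485
  E          0.6166    0.0429
  solve Keq expr → x = -0.08283; check Q = 3.3680e-04
Then change container volume by factor 0.8 (V_new/V_old).
Step 2:
                  C         B
  I          0.7707   0.05363
  C               0         0
  E          0.7707   0.05363
  solve Keq expr → x = 0; check Q = 3.3680e-04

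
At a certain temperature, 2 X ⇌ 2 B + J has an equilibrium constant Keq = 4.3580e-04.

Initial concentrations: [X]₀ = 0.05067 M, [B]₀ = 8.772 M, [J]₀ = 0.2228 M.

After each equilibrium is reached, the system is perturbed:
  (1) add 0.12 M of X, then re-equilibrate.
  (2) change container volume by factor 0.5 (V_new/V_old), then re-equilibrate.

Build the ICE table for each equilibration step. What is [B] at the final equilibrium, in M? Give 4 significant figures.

[B]_eq = 16.65 M

Q₀ = 6677 vs Keq = 4.3580e-04 ⇒ Q>K, reverse
Step 1:
                  X         B         J
  init      0.05067     8.772    0.2228
  Δ          0.4456   -0.4456   -0.2228
  eq         0.4963     8.326 1.5481e-06
  solve Keq expr → x = -0.2228; check Q = 4.3580e-04
Then add 0.12 M of X.
Step 2:
                  X         B         J
  init       0.6163     8.326 1.5481e-06
  Δ       -1.6784e-06 1.6784e-06 8.3919e-07
  eq         0.6163     8.326 2.3873e-06
  solve Keq expr → x = 8.3919e-07; check Q = 4.3580e-04
Then change container volume by factor 0.5 (V_new/V_old).
Step 3:
                  X         B         J
  init        1.233     16.65 4.7746e-06
  Δ       4.7746e-06 -4.7746e-06 -2.3873e-06
  eq          1.233     16.65 2.3873e-06
  solve Keq expr → x = -2.3873e-06; check Q = 4.3580e-04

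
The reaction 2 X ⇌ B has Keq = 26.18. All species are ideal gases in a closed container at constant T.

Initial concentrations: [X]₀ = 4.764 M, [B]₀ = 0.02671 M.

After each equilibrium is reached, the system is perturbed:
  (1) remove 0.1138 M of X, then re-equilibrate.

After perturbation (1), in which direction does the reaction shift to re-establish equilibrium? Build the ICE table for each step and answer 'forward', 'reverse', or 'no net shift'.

Q₀ = 0.001177 vs Keq = 26.18 ⇒ Q<K, forward
Step 1:
                  X         B
  I           4.764   0.02671
  C           -4.47     2.235
  E          0.2939     2.262
  solve Keq expr → x = 2.235; check Q = 26.18
Then remove 0.1138 M of X.
Step 2:
                  X         B
  I          0.1801     2.262
  C          0.1102   -0.0551
  E          0.2903     2.207
  solve Keq expr → x = -0.0551; check Q = 26.18

Direction: reverse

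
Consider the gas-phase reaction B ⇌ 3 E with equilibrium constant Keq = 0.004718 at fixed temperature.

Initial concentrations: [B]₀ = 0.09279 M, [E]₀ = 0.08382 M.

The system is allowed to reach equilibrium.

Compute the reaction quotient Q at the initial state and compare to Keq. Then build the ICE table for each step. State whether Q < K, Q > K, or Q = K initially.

Q₀ = 0.006347; Q > K (proceeds reverse)

Q₀ = 0.006347 vs Keq = 0.004718 ⇒ Q>K, reverse
Step 1:
                  B         E
  I         0.09279   0.08382
  C        0.002412 -0.007237
  E          0.0952   0.07658
  solve Keq expr → x = -0.002412; check Q = 0.004718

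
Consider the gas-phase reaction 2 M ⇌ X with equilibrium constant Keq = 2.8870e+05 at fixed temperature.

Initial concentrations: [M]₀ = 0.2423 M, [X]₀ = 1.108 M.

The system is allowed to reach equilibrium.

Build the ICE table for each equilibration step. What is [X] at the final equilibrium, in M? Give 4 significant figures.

[X]_eq = 1.228 M

Q₀ = 18.87 vs Keq = 2.8870e+05 ⇒ Q<K, forward
Step 1:
                   M          X
  init        0.2423      1.108
  Δ          -0.2402     0.1201
  eq        0.002063      1.228
  solve Keq expr → x = 0.1201; check Q = 2.8870e+05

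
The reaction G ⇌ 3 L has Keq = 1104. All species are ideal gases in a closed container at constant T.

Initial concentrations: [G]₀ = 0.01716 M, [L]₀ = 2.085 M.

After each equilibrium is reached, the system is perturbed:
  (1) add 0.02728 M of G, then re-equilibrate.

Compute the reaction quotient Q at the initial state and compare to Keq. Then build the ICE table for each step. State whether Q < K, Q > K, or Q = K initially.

Q₀ = 528.2 vs Keq = 1104 ⇒ Q<K, forward
Step 1:
                    G           L
  init        0.01716       2.085
  Δ          -0.00864     0.02592
  eq          0.00852       2.111
  solve Keq expr → x = 0.00864; check Q = 1104
Then add 0.02728 M of G.
Step 2:
                    G           L
  init         0.0358       2.111
  Δ          -0.02629     0.07887
  eq         0.009511        2.19
  solve Keq expr → x = 0.02629; check Q = 1104

Q₀ = 528.2; Q < K (proceeds forward)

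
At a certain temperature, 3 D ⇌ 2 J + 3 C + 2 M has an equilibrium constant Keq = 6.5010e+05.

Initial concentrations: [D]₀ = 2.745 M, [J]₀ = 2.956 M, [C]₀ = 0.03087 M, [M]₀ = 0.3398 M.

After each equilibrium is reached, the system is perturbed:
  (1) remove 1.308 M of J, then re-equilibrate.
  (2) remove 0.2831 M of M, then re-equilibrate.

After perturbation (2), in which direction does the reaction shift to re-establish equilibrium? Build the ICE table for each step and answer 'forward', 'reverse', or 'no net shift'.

Direction: forward

Q₀ = 1.4350e-06 vs Keq = 6.5010e+05 ⇒ Q<K, forward
Step 1:
                  D         J         C         M
  Initial     2.745     2.956   0.03087    0.3398
  Change     -2.606     1.737     2.606     1.737
  Equil      0.1389     4.693     2.637     2.077
  solve Keq expr → x = 0.8687; check Q = 6.5010e+05
Then remove 1.308 M of J.
Step 2:
                  D         J         C         M
  Initial    0.1389     3.385     2.637     2.077
  Change   -0.02514   0.01676   0.02514   0.01676
  Equil      0.1138     3.402     2.662     2.094
  solve Keq expr → x = 0.00838; check Q = 6.5010e+05
Then remove 0.2831 M of M.
Step 3:
                  D         J         C         M
  Initial    0.1138     3.402     2.662     1.811
  Change  -0.009743  0.006495  0.009743  0.006495
  Equil       0.104     3.409     2.672     1.817
  solve Keq expr → x = 0.003248; check Q = 6.5010e+05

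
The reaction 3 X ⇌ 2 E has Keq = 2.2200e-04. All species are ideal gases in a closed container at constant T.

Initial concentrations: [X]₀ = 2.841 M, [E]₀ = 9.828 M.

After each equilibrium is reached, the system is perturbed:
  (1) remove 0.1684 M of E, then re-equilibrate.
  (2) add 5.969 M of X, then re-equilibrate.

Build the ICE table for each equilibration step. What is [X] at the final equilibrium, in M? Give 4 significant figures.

Q₀ = 4.212 vs Keq = 2.2200e-04 ⇒ Q>K, reverse
Step 1:
                   X          E
  I            2.841      9.828
  C            13.29     -8.862
  E            16.13     0.9656
  solve Keq expr → x = -4.431; check Q = 2.2200e-04
Then remove 0.1684 M of E.
Step 2:
                   X          E
  I            16.13     0.7972
  C          -0.2227     0.1485
  E            15.91     0.9457
  solve Keq expr → x = 0.07424; check Q = 2.2200e-04
Then add 5.969 M of X.
Step 3:
                   X          E
  I            21.88     0.9457
  C           -0.752     0.5014
  E            21.13      1.447
  solve Keq expr → x = 0.2507; check Q = 2.2200e-04

[X]_eq = 21.13 M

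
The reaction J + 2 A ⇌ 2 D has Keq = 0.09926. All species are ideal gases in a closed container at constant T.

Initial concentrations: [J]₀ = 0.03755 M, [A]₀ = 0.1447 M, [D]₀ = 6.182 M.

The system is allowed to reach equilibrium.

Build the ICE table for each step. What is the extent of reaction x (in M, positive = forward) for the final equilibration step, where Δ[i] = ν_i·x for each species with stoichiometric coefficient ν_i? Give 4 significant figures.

x = -2.094 M

Q₀ = 4.8608e+04 vs Keq = 0.09926 ⇒ Q>K, reverse
Step 1:
                    J           A           D
  init        0.03755      0.1447       6.182
  Δ             2.094       4.189      -4.189
  eq            2.132       4.333       1.993
  solve Keq expr → x = -2.094; check Q = 0.09926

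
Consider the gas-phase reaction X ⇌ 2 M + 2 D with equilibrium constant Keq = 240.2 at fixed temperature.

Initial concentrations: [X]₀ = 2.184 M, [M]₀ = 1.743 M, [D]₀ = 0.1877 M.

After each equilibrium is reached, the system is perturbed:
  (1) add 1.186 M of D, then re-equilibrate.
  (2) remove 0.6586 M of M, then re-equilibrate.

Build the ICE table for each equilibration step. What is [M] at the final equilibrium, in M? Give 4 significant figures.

[M]_eq = 3.679 M

Q₀ = 0.04901 vs Keq = 240.2 ⇒ Q<K, forward
Step 1:
                   X          M          D
  I            2.184      1.743     0.1877
  C           -1.406      2.813      2.813
  E           0.7777      4.556          3
  solve Keq expr → x = 1.406; check Q = 240.2
Then add 1.186 M of D.
Step 2:
                   X          M          D
  I           0.7777      4.556      4.186
  C           0.2173    -0.4347    -0.4347
  E            0.995      4.121      3.752
  solve Keq expr → x = -0.2173; check Q = 240.2
Then remove 0.6586 M of M.
Step 3:
                   X          M          D
  I            0.995      3.462      3.752
  C          -0.1081     0.2162     0.2162
  E           0.8869      3.679      3.968
  solve Keq expr → x = 0.1081; check Q = 240.2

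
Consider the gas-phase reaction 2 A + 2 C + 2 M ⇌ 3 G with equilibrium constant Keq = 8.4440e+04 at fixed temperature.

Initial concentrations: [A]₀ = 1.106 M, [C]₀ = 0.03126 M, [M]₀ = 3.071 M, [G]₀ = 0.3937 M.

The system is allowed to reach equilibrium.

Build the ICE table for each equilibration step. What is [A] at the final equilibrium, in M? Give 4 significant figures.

[A]_eq = 1.075 M

Q₀ = 5.413 vs Keq = 8.4440e+04 ⇒ Q<K, forward
Step 1:
                    A           C           M           G
  Initial       1.106     0.03126       3.071      0.3937
  Change     -0.03095    -0.03095    -0.03095     0.04643
  Equil         1.075  3.0746e-04        3.04      0.4401
  solve Keq expr → x = 0.01548; check Q = 8.4440e+04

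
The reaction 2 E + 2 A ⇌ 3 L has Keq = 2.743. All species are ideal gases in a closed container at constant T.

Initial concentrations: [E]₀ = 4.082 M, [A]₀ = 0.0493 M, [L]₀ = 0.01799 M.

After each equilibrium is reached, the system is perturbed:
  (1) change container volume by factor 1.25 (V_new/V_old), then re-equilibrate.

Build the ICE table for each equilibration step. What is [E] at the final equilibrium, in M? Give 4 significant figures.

Q₀ = 1.4377e-04 vs Keq = 2.743 ⇒ Q<K, forward
Step 1:
                  E         A         L
  init        4.082    0.0493   0.01799
  Δ        -0.04551  -0.04551   0.06827
  eq          4.036  0.003789   0.08626
  solve Keq expr → x = 0.02276; check Q = 2.743
Then change container volume by factor 1.25 (V_new/V_old).
Step 2:
                  E         A         L
  init        3.229  0.003031     0.069
  Δ       3.2197e-04 3.2197e-04 -4.8295e-04
  eq           3.23  0.003353   0.06852
  solve Keq expr → x = -1.6098e-04; check Q = 2.743

[E]_eq = 3.23 M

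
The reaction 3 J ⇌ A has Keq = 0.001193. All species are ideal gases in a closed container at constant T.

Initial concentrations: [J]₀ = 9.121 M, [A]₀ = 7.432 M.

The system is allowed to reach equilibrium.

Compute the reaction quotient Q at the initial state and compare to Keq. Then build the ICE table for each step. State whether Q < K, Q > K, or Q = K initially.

Q₀ = 0.009794 vs Keq = 0.001193 ⇒ Q>K, reverse
Step 1:
                    J           A
  init          9.121       7.432
  Δ             7.079       -2.36
  eq             16.2       5.072
  solve Keq expr → x = -2.36; check Q = 0.001193

Q₀ = 0.009794; Q > K (proceeds reverse)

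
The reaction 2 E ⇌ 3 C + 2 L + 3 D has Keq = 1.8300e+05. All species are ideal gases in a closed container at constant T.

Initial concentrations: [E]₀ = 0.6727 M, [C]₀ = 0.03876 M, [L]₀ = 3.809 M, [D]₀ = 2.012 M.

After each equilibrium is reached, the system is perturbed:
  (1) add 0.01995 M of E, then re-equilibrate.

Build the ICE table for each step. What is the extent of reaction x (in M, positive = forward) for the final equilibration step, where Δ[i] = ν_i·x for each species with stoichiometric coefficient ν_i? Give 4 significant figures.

Q₀ = 0.01521 vs Keq = 1.8300e+05 ⇒ Q<K, forward
Step 1:
                   E          C          L          D
  Initial     0.6727    0.03876      3.809      2.012
  Change     -0.6225     0.9337     0.6225     0.9337
  Equil      0.05023     0.9725      4.431      2.946
  solve Keq expr → x = 0.3112; check Q = 1.8300e+05
Then add 0.01995 M of E.
Step 2:
                   E          C          L          D
  Initial    0.07018     0.9725      4.431      2.946
  Change    -0.01707     0.0256    0.01707     0.0256
  Equil      0.05311     0.9981      4.449      2.971
  solve Keq expr → x = 0.008534; check Q = 1.8300e+05

x = 0.008534 M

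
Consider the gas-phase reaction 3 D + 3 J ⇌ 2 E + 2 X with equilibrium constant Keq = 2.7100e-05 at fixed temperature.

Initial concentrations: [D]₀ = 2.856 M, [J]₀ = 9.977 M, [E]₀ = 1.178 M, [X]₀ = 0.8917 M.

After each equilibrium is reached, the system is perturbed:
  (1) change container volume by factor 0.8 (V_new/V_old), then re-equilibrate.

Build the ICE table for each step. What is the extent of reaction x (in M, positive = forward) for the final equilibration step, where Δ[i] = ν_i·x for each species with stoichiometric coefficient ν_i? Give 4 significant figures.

Q₀ = 4.7693e-05 vs Keq = 2.7100e-05 ⇒ Q>K, reverse
Step 1:
                    D           J           E           X
  init          2.856       9.977       1.178      0.8917
  Δ            0.1385      0.1385    -0.09233    -0.09233
  eq            2.994       10.12       1.086      0.7994
  solve Keq expr → x = -0.04616; check Q = 2.7100e-05
Then change container volume by factor 0.8 (V_new/V_old).
Step 2:
                    D           J           E           X
  init          3.743       12.64       1.357      0.9992
  Δ           -0.1359     -0.1359     0.09062     0.09062
  eq            3.607       12.51       1.448        1.09
  solve Keq expr → x = 0.04531; check Q = 2.7100e-05

x = 0.04531 M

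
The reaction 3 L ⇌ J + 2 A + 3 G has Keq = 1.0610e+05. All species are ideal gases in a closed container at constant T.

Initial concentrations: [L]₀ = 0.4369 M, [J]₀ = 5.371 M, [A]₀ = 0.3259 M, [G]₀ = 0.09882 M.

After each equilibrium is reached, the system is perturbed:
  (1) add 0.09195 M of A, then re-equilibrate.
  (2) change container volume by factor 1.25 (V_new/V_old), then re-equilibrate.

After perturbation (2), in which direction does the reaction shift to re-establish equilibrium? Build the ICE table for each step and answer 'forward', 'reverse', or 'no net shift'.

Q₀ = 0.006601 vs Keq = 1.0610e+05 ⇒ Q<K, forward
Step 1:
                  L         J         A         G
  Initial    0.4369     5.371    0.3259   0.09882
  Change    -0.4229     0.141     0.282    0.4229
  Equil     0.01397     5.512    0.6079    0.5218
  solve Keq expr → x = 0.141; check Q = 1.0610e+05
Then add 0.09195 M of A.
Step 2:
                  L         J         A         G
  Initial   0.01397     5.512    0.6998    0.5218
  Change   0.001323 -4.4110e-04 -8.8220e-04 -0.001323
  Equil     0.01529     5.512    0.6989    0.5204
  solve Keq expr → x = -4.4110e-04; check Q = 1.0610e+05
Then change container volume by factor 1.25 (V_new/V_old).
Step 3:
                  L         J         A         G
  Initial   0.01223     4.409    0.5591    0.4163
  Change  -0.002372 7.9067e-04  0.001581  0.002372
  Equil    0.009863      4.41    0.5607    0.4187
  solve Keq expr → x = 7.9067e-04; check Q = 1.0610e+05

Direction: forward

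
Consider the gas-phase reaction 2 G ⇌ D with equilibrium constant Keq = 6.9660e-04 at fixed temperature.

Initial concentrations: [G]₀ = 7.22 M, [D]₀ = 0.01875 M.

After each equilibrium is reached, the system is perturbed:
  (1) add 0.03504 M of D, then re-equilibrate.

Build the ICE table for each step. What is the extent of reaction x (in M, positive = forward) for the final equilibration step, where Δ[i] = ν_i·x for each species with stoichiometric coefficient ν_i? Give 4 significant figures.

Q₀ = 3.5969e-04 vs Keq = 6.9660e-04 ⇒ Q<K, forward
Step 1:
                  G         D
  I            7.22   0.01875
  C        -0.03443   0.01722
  E           7.186   0.03597
  solve Keq expr → x = 0.01722; check Q = 6.9660e-04
Then add 0.03504 M of D.
Step 2:
                  G         D
  I           7.186   0.07101
  C          0.0687  -0.03435
  E           7.254   0.03666
  solve Keq expr → x = -0.03435; check Q = 6.9660e-04

x = -0.03435 M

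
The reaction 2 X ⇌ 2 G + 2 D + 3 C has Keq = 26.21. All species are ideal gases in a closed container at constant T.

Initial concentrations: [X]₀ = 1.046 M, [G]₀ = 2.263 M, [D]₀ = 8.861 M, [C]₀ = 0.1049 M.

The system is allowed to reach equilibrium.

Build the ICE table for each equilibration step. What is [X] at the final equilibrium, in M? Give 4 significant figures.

[X]_eq = 0.883 M

Q₀ = 0.4242 vs Keq = 26.21 ⇒ Q<K, forward
Step 1:
                    X           G           D           C
  init          1.046       2.263       8.861      0.1049
  Δ            -0.163       0.163       0.163      0.2445
  eq            0.883       2.426       9.024      0.3494
  solve Keq expr → x = 0.08149; check Q = 26.21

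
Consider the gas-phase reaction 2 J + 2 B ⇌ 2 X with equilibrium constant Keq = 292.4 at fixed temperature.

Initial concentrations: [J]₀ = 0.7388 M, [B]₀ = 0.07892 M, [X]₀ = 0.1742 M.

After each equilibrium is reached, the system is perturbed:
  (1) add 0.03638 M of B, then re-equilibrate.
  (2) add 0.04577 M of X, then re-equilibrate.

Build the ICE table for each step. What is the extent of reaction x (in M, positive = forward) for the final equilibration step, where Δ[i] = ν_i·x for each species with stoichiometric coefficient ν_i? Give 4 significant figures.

Q₀ = 8.926 vs Keq = 292.4 ⇒ Q<K, forward
Step 1:
                    J           B           X
  Initial      0.7388     0.07892      0.1742
  Change     -0.05887    -0.05887     0.05887
  Equil        0.6799     0.02005      0.2331
  solve Keq expr → x = 0.02944; check Q = 292.4
Then add 0.03638 M of B.
Step 2:
                    J           B           X
  Initial      0.6799     0.05643      0.2331
  Change     -0.03245    -0.03245     0.03245
  Equil        0.6475     0.02398      0.2655
  solve Keq expr → x = 0.01622; check Q = 292.4
Then add 0.04577 M of X.
Step 3:
                    J           B           X
  Initial      0.6475     0.02398      0.3113
  Change     0.003649    0.003649   -0.003649
  Equil        0.6511     0.02763      0.3076
  solve Keq expr → x = -0.001824; check Q = 292.4

x = -0.001824 M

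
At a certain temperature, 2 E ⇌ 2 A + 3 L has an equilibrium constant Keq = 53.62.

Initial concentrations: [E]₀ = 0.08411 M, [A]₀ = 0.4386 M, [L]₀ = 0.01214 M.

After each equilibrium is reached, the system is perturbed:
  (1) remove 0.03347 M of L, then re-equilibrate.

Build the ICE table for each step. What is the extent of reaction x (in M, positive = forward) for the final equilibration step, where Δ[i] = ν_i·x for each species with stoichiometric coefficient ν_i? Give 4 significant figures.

Q₀ = 4.8652e-05 vs Keq = 53.62 ⇒ Q<K, forward
Step 1:
                   E          A          L
  I          0.08411     0.4386    0.01214
  C         -0.08067    0.08067      0.121
  E         0.003445     0.5193     0.1331
  solve Keq expr → x = 0.04033; check Q = 53.62
Then remove 0.03347 M of L.
Step 2:
                   E          A          L
  I         0.003445     0.5193    0.09967
  C         -0.00115    0.00115   0.001726
  E         0.002295     0.5204     0.1014
  solve Keq expr → x = 5.7517e-04; check Q = 53.62

x = 5.7517e-04 M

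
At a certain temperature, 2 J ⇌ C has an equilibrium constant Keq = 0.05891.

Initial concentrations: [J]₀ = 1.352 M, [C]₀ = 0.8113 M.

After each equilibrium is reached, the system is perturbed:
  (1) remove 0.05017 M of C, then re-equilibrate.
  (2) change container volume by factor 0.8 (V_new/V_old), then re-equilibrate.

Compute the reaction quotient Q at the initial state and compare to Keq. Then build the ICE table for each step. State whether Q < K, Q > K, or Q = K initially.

Q₀ = 0.4438; Q > K (proceeds reverse)

Q₀ = 0.4438 vs Keq = 0.05891 ⇒ Q>K, reverse
Step 1:
                   J          C
  init         1.352     0.8113
  Δ           0.9812    -0.4906
  eq           2.333     0.3207
  solve Keq expr → x = -0.4906; check Q = 0.05891
Then remove 0.05017 M of C.
Step 2:
                   J          C
  init         2.333     0.2705
  Δ         -0.06507    0.03253
  eq           2.268     0.3031
  solve Keq expr → x = 0.03253; check Q = 0.05891
Then change container volume by factor 0.8 (V_new/V_old).
Step 3:
                   J          C
  init         2.835     0.3788
  Δ          -0.1145    0.05724
  eq           2.721     0.4361
  solve Keq expr → x = 0.05724; check Q = 0.05891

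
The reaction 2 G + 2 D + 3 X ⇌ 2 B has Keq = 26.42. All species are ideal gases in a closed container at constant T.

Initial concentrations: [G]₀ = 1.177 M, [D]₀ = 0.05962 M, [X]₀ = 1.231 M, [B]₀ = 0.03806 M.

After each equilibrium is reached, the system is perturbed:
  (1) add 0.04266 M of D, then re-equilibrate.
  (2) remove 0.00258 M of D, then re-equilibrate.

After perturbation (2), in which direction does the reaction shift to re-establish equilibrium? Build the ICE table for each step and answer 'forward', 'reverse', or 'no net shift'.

Q₀ = 0.1577 vs Keq = 26.42 ⇒ Q<K, forward
Step 1:
                  G         D         X         B
  I           1.177   0.05962     1.231   0.03806
  C        -0.04777  -0.04777  -0.07166   0.04777
  E           1.129   0.01185     1.159   0.08583
  solve Keq expr → x = 0.02389; check Q = 26.42
Then add 0.04266 M of D.
Step 2:
                  G         D         X         B
  I           1.129   0.05451     1.159   0.08583
  C        -0.03588  -0.03588  -0.05381   0.03588
  E           1.093   0.01863     1.106    0.1217
  solve Keq expr → x = 0.01794; check Q = 26.42
Then remove 0.00258 M of D.
Step 3:
                  G         D         X         B
  I           1.093   0.01605     1.106    0.1217
  C        0.002138  0.002138  0.003207 -0.002138
  E           1.095   0.01819     1.109    0.1196
  solve Keq expr → x = -0.001069; check Q = 26.42

Direction: reverse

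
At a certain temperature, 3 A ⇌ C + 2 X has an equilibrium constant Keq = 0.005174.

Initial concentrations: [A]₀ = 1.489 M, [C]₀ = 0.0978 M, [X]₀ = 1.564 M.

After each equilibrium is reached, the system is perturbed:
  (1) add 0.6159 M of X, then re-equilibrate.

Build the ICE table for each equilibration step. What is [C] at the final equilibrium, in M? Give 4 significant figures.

Q₀ = 0.07246 vs Keq = 0.005174 ⇒ Q>K, reverse
Step 1:
                    A           C           X
  I             1.489      0.0978       1.564
  C            0.2514    -0.08381     -0.1676
  E              1.74     0.01399       1.396
  solve Keq expr → x = -0.08381; check Q = 0.005174
Then add 0.6159 M of X.
Step 2:
                    A           C           X
  I              1.74     0.01399       2.012
  C           0.02074   -0.006912    -0.01382
  E             1.761    0.007077       1.998
  solve Keq expr → x = -0.006912; check Q = 0.005174

[C]_eq = 0.007077 M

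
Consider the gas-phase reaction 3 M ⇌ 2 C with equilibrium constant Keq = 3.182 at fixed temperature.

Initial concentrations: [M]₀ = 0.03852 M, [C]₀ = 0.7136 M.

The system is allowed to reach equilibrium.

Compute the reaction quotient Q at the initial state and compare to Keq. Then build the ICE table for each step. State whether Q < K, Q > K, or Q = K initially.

Q₀ = 8909 vs Keq = 3.182 ⇒ Q>K, reverse
Step 1:
                  M         C
  Initial   0.03852    0.7136
  Change     0.3705    -0.247
  Equil       0.409    0.4666
  solve Keq expr → x = -0.1235; check Q = 3.182

Q₀ = 8909; Q > K (proceeds reverse)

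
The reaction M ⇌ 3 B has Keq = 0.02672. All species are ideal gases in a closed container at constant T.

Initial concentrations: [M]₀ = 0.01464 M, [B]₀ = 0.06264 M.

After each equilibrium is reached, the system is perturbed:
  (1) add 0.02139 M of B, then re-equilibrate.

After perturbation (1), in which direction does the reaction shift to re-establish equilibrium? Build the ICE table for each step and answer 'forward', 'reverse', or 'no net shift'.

Q₀ = 0.01679 vs Keq = 0.02672 ⇒ Q<K, forward
Step 1:
                    M           B
  Initial     0.01464     0.06264
  Change    -0.002206    0.006619
  Equil       0.01243     0.06926
  solve Keq expr → x = 0.002206; check Q = 0.02672
Then add 0.02139 M of B.
Step 2:
                    M           B
  Initial     0.01243     0.09065
  Change     0.004584    -0.01375
  Equil       0.01702      0.0769
  solve Keq expr → x = -0.004584; check Q = 0.02672

Direction: reverse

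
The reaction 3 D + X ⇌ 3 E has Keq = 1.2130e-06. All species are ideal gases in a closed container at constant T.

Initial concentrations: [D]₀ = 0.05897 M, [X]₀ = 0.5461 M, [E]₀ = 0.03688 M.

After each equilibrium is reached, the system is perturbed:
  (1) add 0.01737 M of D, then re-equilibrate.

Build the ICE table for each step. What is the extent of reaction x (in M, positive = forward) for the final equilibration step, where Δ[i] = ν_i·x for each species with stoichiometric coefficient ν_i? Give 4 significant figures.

Q₀ = 0.4479 vs Keq = 1.2130e-06 ⇒ Q>K, reverse
Step 1:
                    D           X           E
  I           0.05897      0.5461     0.03688
  C           0.03605     0.01202    -0.03605
  E           0.09502      0.5581  8.3430e-04
  solve Keq expr → x = -0.01202; check Q = 1.2130e-06
Then add 0.01737 M of D.
Step 2:
                    D           X           E
  I            0.1124      0.5581  8.3430e-04
  C       -1.5116e-04 -5.0388e-05  1.5116e-04
  E            0.1122      0.5581  9.8547e-04
  solve Keq expr → x = 5.0388e-05; check Q = 1.2130e-06

x = 5.0388e-05 M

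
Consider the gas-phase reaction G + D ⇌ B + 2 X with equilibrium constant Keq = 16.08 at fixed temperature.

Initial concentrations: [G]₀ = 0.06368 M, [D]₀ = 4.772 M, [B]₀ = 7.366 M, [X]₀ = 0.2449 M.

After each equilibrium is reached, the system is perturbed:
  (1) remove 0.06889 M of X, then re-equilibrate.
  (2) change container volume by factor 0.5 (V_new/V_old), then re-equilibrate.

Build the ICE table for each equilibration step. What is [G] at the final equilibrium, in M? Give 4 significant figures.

Q₀ = 1.454 vs Keq = 16.08 ⇒ Q<K, forward
Step 1:
                    G           D           B           X
  Initial     0.06368       4.772       7.366      0.2449
  Change     -0.05181    -0.05181     0.05181      0.1036
  Equil       0.01187        4.72       7.418      0.3485
  solve Keq expr → x = 0.05181; check Q = 16.08
Then remove 0.06889 M of X.
Step 2:
                    G           D           B           X
  Initial     0.01187        4.72       7.418      0.2796
  Change    -0.003798   -0.003798    0.003798    0.007595
  Equil      0.008073       4.716       7.422      0.2872
  solve Keq expr → x = 0.003798; check Q = 16.08
Then change container volume by factor 0.5 (V_new/V_old).
Step 3:
                    G           D           B           X
  Initial     0.01615       9.433       14.84      0.5744
  Change      0.01318     0.01318    -0.01318    -0.02637
  Equil       0.02933       9.446       14.83      0.5481
  solve Keq expr → x = -0.01318; check Q = 16.08

[G]_eq = 0.02933 M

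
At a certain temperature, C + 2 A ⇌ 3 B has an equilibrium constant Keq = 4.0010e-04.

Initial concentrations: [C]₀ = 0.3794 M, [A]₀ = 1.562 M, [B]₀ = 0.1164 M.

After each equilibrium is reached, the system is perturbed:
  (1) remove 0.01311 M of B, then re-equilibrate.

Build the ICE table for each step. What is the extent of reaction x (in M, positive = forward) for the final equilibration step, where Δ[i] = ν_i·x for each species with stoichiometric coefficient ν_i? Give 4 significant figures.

x = 0.004196 M

Q₀ = 0.001704 vs Keq = 4.0010e-04 ⇒ Q>K, reverse
Step 1:
                  C         A         B
  I          0.3794     1.562    0.1164
  C         0.01427   0.02854  -0.04281
  E          0.3937     1.591   0.07359
  solve Keq expr → x = -0.01427; check Q = 4.0010e-04
Then remove 0.01311 M of B.
Step 2:
                  C         A         B
  I          0.3937     1.591   0.06048
  C       -0.004196 -0.008393   0.01259
  E          0.3895     1.582   0.07307
  solve Keq expr → x = 0.004196; check Q = 4.0010e-04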